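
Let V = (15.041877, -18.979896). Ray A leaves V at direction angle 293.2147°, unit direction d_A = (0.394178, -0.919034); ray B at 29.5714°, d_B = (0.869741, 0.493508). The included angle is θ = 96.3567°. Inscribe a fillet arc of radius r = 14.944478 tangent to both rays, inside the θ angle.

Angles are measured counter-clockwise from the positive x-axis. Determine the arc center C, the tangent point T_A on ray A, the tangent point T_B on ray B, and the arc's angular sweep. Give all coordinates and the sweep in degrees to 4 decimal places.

bisector direction at 341.3930° = (0.947730,-0.319074)
center distance |VC| = r/sin(θ/2) = 14.944478/sin(48.1784°) = 20.053670
C = V + |VC|·bis = (34.0473,-25.3785)
T_A = V + ((C−V)·d_A)·d_A = V + 13.3721·d_A = (20.3128,-31.2693)
T_B = V + ((C−V)·d_B)·d_B = V + 13.3721·d_B = (26.6721,-12.3807)
sweep = 180° − θ = 83.6433°

center=(34.0473,-25.3785) T_A=(20.3128,-31.2693) T_B=(26.6721,-12.3807) sweep=83.6433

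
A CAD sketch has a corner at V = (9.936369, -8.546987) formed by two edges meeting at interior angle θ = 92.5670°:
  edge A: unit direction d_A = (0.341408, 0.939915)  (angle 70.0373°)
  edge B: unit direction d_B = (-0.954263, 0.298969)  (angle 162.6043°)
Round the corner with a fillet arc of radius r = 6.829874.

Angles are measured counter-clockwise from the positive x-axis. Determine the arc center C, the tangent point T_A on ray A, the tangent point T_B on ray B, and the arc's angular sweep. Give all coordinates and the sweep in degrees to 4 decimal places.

center=(5.7464,-0.0771) T_A=(12.1659,-2.4088) T_B=(3.7045,-6.5946) sweep=87.4330

bisector direction at 116.3208° = (-0.443397,0.896326)
center distance |VC| = r/sin(θ/2) = 6.829874/sin(46.2835°) = 9.449606
C = V + |VC|·bis = (5.7464,-0.0771)
T_A = V + ((C−V)·d_A)·d_A = V + 6.5305·d_A = (12.1659,-2.4088)
T_B = V + ((C−V)·d_B)·d_B = V + 6.5305·d_B = (3.7045,-6.5946)
sweep = 180° − θ = 87.4330°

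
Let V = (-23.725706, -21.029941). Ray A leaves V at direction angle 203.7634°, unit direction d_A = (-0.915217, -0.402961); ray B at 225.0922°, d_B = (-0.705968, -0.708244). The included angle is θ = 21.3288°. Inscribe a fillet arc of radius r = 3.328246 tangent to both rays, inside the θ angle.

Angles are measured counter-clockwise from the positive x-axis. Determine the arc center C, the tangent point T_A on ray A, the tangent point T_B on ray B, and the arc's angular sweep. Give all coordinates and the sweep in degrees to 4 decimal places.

center=(-38.5605,-31.1981) T_A=(-39.9017,-28.1520) T_B=(-36.2033,-33.5477) sweep=158.6712

bisector direction at 214.4278° = (-0.824839,-0.565367)
center distance |VC| = r/sin(θ/2) = 3.328246/sin(10.6644°) = 17.985070
C = V + |VC|·bis = (-38.5605,-31.1981)
T_A = V + ((C−V)·d_A)·d_A = V + 17.6744·d_A = (-39.9017,-28.1520)
T_B = V + ((C−V)·d_B)·d_B = V + 17.6744·d_B = (-36.2033,-33.5477)
sweep = 180° − θ = 158.6712°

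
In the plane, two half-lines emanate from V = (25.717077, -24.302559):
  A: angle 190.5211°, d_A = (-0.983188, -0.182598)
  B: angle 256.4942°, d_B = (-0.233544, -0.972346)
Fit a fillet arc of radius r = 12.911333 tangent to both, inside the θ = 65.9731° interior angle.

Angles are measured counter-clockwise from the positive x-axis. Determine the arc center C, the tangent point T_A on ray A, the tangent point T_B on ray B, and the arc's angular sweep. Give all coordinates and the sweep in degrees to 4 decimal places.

bisector direction at 223.5077° = (-0.725282,-0.688451)
center distance |VC| = r/sin(θ/2) = 12.911333/sin(32.9866°) = 23.714793
C = V + |VC|·bis = (8.5172,-40.6290)
T_A = V + ((C−V)·d_A)·d_A = V + 19.8919·d_A = (6.1596,-27.9348)
T_B = V + ((C−V)·d_B)·d_B = V + 19.8919·d_B = (21.0714,-43.6444)
sweep = 180° − θ = 114.0269°

center=(8.5172,-40.6290) T_A=(6.1596,-27.9348) T_B=(21.0714,-43.6444) sweep=114.0269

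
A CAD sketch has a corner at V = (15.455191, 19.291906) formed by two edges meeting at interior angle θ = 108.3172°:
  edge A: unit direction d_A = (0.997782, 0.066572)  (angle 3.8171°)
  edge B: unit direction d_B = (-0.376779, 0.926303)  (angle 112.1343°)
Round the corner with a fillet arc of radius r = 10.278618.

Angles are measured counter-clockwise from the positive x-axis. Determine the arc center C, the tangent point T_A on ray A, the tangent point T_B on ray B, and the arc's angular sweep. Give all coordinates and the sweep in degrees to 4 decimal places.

bisector direction at 57.9757° = (0.530279,0.847823)
center distance |VC| = r/sin(θ/2) = 10.278618/sin(54.1586°) = 12.679619
C = V + |VC|·bis = (22.1789,30.0420)
T_A = V + ((C−V)·d_A)·d_A = V + 7.4245·d_A = (22.8632,19.7862)
T_B = V + ((C−V)·d_B)·d_B = V + 7.4245·d_B = (12.6578,26.1692)
sweep = 180° − θ = 71.6828°

center=(22.1789,30.0420) T_A=(22.8632,19.7862) T_B=(12.6578,26.1692) sweep=71.6828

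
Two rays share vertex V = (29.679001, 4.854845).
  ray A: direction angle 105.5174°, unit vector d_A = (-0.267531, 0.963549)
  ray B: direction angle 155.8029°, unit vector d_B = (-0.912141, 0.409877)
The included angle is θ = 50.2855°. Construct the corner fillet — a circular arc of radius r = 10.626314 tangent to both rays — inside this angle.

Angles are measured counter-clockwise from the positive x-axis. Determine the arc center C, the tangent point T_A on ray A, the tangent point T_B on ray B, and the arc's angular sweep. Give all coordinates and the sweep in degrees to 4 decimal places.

bisector direction at 130.6601° = (-0.651571,0.758588)
center distance |VC| = r/sin(θ/2) = 10.626314/sin(25.1427°) = 25.010449
C = V + |VC|·bis = (13.3829,23.8275)
T_A = V + ((C−V)·d_A)·d_A = V + 22.6408·d_A = (23.6219,26.6703)
T_B = V + ((C−V)·d_B)·d_B = V + 22.6408·d_B = (9.0274,14.1348)
sweep = 180° − θ = 129.7145°

center=(13.3829,23.8275) T_A=(23.6219,26.6703) T_B=(9.0274,14.1348) sweep=129.7145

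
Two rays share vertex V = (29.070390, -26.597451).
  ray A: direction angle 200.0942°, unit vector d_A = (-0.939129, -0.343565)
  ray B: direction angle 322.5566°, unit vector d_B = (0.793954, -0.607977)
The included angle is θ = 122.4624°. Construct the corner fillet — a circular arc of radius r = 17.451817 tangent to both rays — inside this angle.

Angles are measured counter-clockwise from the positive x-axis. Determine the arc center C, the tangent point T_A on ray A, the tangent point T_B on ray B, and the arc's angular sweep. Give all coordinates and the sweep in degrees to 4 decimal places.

bisector direction at 261.3254° = (-0.150823,-0.988561)
center distance |VC| = r/sin(θ/2) = 17.451817/sin(61.2312°) = 19.909236
C = V + |VC|·bis = (26.0676,-46.2789)
T_A = V + ((C−V)·d_A)·d_A = V + 9.5818·d_A = (20.0718,-29.8894)
T_B = V + ((C−V)·d_B)·d_B = V + 9.5818·d_B = (36.6779,-32.4230)
sweep = 180° − θ = 57.5376°

center=(26.0676,-46.2789) T_A=(20.0718,-29.8894) T_B=(36.6779,-32.4230) sweep=57.5376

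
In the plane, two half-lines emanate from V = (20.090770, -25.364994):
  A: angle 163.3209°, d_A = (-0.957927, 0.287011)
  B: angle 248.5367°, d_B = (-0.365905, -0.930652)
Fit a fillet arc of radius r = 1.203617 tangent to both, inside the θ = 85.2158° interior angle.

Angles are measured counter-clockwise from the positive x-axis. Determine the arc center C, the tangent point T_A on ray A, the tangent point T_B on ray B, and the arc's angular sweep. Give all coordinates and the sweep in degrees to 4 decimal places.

bisector direction at 205.9288° = (-0.899338,-0.437254)
center distance |VC| = r/sin(θ/2) = 1.203617/sin(42.6079°) = 1.777928
C = V + |VC|·bis = (18.4918,-26.1424)
T_A = V + ((C−V)·d_A)·d_A = V + 1.3086·d_A = (18.8373,-24.9894)
T_B = V + ((C−V)·d_B)·d_B = V + 1.3086·d_B = (19.6120,-26.5828)
sweep = 180° − θ = 94.7842°

center=(18.4918,-26.1424) T_A=(18.8373,-24.9894) T_B=(19.6120,-26.5828) sweep=94.7842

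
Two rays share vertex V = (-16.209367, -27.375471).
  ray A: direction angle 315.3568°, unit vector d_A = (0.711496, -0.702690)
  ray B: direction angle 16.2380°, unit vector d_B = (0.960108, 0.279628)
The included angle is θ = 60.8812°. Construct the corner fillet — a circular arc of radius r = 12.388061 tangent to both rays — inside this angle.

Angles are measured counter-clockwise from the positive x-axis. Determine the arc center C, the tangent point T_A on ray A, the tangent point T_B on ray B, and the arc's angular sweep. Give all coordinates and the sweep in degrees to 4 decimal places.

bisector direction at 345.7974° = (0.969434,-0.245351)
center distance |VC| = r/sin(θ/2) = 12.388061/sin(30.4406°) = 24.451175
C = V + |VC|·bis = (7.4944,-33.3746)
T_A = V + ((C−V)·d_A)·d_A = V + 21.0807·d_A = (-1.2105,-42.1887)
T_B = V + ((C−V)·d_B)·d_B = V + 21.0807·d_B = (4.0304,-21.4807)
sweep = 180° − θ = 119.1188°

center=(7.4944,-33.3746) T_A=(-1.2105,-42.1887) T_B=(4.0304,-21.4807) sweep=119.1188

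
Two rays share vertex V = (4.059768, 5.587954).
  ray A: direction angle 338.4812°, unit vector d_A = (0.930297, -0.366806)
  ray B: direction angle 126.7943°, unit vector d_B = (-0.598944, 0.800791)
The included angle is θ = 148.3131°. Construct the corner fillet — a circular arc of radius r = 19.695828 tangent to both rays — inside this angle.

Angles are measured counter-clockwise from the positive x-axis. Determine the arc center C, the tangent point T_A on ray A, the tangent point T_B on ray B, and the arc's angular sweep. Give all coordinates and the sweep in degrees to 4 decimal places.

bisector direction at 52.6378° = (0.606852,0.794815)
center distance |VC| = r/sin(θ/2) = 19.695828/sin(74.1565°) = 20.473595
C = V + |VC|·bis = (16.4842,21.8607)
T_A = V + ((C−V)·d_A)·d_A = V + 5.5895·d_A = (9.2597,3.5377)
T_B = V + ((C−V)·d_B)·d_B = V + 5.5895·d_B = (0.7120,10.0640)
sweep = 180° − θ = 31.6869°

center=(16.4842,21.8607) T_A=(9.2597,3.5377) T_B=(0.7120,10.0640) sweep=31.6869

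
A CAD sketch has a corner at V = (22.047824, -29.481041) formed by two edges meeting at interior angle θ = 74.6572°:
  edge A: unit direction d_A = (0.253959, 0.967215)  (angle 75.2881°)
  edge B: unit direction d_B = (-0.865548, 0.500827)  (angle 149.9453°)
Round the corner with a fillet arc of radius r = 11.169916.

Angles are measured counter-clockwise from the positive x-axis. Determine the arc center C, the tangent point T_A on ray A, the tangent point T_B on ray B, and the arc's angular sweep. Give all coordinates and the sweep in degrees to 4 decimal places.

center=(14.9640,-12.4771) T_A=(25.7677,-15.3138) T_B=(9.3698,-22.1452) sweep=105.3428

bisector direction at 112.6167° = (-0.384564,0.923098)
center distance |VC| = r/sin(θ/2) = 11.169916/sin(37.3286°) = 18.420490
C = V + |VC|·bis = (14.9640,-12.4771)
T_A = V + ((C−V)·d_A)·d_A = V + 14.6474·d_A = (25.7677,-15.3138)
T_B = V + ((C−V)·d_B)·d_B = V + 14.6474·d_B = (9.3698,-22.1452)
sweep = 180° − θ = 105.3428°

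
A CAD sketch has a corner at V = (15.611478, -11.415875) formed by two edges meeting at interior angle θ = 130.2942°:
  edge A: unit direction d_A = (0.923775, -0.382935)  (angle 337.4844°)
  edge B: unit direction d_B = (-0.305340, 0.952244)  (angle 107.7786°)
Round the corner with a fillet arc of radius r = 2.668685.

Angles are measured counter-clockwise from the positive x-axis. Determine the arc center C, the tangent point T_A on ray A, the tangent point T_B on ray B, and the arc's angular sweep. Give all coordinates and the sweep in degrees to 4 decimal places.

bisector direction at 42.6315° = (0.735725,0.677281)
center distance |VC| = r/sin(θ/2) = 2.668685/sin(65.1471°) = 2.941057
C = V + |VC|·bis = (17.7753,-9.4240)
T_A = V + ((C−V)·d_A)·d_A = V + 1.2361·d_A = (16.7534,-11.8892)
T_B = V + ((C−V)·d_B)·d_B = V + 1.2361·d_B = (15.2340,-10.2388)
sweep = 180° − θ = 49.7058°

center=(17.7753,-9.4240) T_A=(16.7534,-11.8892) T_B=(15.2340,-10.2388) sweep=49.7058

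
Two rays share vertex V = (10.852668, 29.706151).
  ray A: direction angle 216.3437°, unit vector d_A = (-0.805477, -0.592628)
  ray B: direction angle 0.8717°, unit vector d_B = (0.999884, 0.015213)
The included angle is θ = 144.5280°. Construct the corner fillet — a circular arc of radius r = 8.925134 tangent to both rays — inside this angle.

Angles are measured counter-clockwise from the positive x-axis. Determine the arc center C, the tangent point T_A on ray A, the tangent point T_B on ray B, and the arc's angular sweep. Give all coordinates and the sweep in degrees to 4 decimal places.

bisector direction at 288.6077° = (0.319087,-0.947726)
center distance |VC| = r/sin(θ/2) = 8.925134/sin(72.2640°) = 9.370512
C = V + |VC|·bis = (13.8427,20.8255)
T_A = V + ((C−V)·d_A)·d_A = V + 2.8546·d_A = (8.5534,28.0145)
T_B = V + ((C−V)·d_B)·d_B = V + 2.8546·d_B = (13.7069,29.7496)
sweep = 180° − θ = 35.4720°

center=(13.8427,20.8255) T_A=(8.5534,28.0145) T_B=(13.7069,29.7496) sweep=35.4720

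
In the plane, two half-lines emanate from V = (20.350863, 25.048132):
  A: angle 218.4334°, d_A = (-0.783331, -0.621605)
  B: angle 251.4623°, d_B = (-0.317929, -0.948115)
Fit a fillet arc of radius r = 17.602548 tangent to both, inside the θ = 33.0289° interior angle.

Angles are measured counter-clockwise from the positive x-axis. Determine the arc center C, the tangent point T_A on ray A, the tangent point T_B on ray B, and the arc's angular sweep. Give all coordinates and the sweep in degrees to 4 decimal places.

bisector direction at 234.9478° = (-0.574322,-0.818630)
center distance |VC| = r/sin(θ/2) = 17.602548/sin(16.5145°) = 61.924733
C = V + |VC|·bis = (-15.2139,-25.6453)
T_A = V + ((C−V)·d_A)·d_A = V + 59.3702·d_A = (-26.1557,-11.8567)
T_B = V + ((C−V)·d_B)·d_B = V + 59.3702·d_B = (1.4754,-31.2416)
sweep = 180° − θ = 146.9711°

center=(-15.2139,-25.6453) T_A=(-26.1557,-11.8567) T_B=(1.4754,-31.2416) sweep=146.9711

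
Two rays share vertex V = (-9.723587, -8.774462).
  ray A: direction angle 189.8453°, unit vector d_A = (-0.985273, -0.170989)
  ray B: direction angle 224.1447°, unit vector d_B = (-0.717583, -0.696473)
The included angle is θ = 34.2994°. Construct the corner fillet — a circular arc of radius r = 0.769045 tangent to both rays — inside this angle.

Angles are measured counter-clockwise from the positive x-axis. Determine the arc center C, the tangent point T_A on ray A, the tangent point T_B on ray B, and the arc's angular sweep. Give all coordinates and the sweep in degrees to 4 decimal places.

bisector direction at 206.9950° = (-0.891046,-0.453913)
center distance |VC| = r/sin(θ/2) = 0.769045/sin(17.1497°) = 2.608088
C = V + |VC|·bis = (-12.0475,-9.9583)
T_A = V + ((C−V)·d_A)·d_A = V + 2.4921·d_A = (-12.1790,-9.2006)
T_B = V + ((C−V)·d_B)·d_B = V + 2.4921·d_B = (-11.5119,-10.5102)
sweep = 180° − θ = 145.7006°

center=(-12.0475,-9.9583) T_A=(-12.1790,-9.2006) T_B=(-11.5119,-10.5102) sweep=145.7006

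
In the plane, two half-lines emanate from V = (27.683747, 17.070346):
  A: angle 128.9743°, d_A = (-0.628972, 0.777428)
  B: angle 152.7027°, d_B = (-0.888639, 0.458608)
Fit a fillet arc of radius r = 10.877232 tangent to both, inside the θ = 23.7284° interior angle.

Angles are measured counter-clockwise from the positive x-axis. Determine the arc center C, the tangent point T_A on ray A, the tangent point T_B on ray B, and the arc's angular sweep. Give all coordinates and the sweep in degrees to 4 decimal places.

center=(-13.3385,50.4814) T_A=(-4.8822,57.3228) T_B=(-18.3268,40.8154) sweep=156.2716

bisector direction at 140.8385° = (-0.775369,0.631508)
center distance |VC| = r/sin(θ/2) = 10.877232/sin(11.8642°) = 52.906692
C = V + |VC|·bis = (-13.3385,50.4814)
T_A = V + ((C−V)·d_A)·d_A = V + 51.7765·d_A = (-4.8822,57.3228)
T_B = V + ((C−V)·d_B)·d_B = V + 51.7765·d_B = (-18.3268,40.8154)
sweep = 180° − θ = 156.2716°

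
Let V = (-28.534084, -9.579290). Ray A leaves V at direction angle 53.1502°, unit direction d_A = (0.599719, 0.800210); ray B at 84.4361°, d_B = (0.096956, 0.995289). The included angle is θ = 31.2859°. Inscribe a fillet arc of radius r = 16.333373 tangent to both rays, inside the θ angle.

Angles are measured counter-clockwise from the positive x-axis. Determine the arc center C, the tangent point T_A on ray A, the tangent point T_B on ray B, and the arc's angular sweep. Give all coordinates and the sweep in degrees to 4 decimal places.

center=(-6.6222,46.8930) T_A=(6.4480,37.0976) T_B=(-22.8786,48.4766) sweep=148.7141

bisector direction at 68.7931° = (0.361736,0.932281)
center distance |VC| = r/sin(θ/2) = 16.333373/sin(15.6430°) = 60.574347
C = V + |VC|·bis = (-6.6222,46.8930)
T_A = V + ((C−V)·d_A)·d_A = V + 58.3307·d_A = (6.4480,37.0976)
T_B = V + ((C−V)·d_B)·d_B = V + 58.3307·d_B = (-22.8786,48.4766)
sweep = 180° − θ = 148.7141°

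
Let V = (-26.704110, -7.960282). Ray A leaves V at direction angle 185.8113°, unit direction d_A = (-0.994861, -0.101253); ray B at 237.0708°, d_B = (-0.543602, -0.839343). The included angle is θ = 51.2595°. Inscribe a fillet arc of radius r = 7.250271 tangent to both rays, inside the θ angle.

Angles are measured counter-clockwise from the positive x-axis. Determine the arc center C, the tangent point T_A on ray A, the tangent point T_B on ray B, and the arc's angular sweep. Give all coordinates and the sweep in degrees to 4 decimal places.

bisector direction at 211.4411° = (-0.853177,-0.521621)
center distance |VC| = r/sin(θ/2) = 7.250271/sin(25.6298°) = 16.761541
C = V + |VC|·bis = (-41.0047,-16.7035)
T_A = V + ((C−V)·d_A)·d_A = V + 15.1123·d_A = (-41.7388,-9.4904)
T_B = V + ((C−V)·d_B)·d_B = V + 15.1123·d_B = (-34.9192,-20.6447)
sweep = 180° − θ = 128.7405°

center=(-41.0047,-16.7035) T_A=(-41.7388,-9.4904) T_B=(-34.9192,-20.6447) sweep=128.7405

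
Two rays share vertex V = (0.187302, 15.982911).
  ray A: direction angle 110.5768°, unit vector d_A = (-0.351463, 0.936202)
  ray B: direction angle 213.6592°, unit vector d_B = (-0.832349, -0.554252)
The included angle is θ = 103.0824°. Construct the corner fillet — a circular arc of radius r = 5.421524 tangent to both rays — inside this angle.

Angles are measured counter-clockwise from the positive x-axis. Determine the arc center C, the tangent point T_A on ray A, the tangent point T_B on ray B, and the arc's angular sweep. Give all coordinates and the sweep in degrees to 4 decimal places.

bisector direction at 162.1180° = (-0.951691,0.307058)
center distance |VC| = r/sin(θ/2) = 5.421524/sin(51.5412°) = 6.923549
C = V + |VC|·bis = (-6.4018,18.1088)
T_A = V + ((C−V)·d_A)·d_A = V + 4.3061·d_A = (-1.3261,20.0143)
T_B = V + ((C−V)·d_B)·d_B = V + 4.3061·d_B = (-3.3969,13.5962)
sweep = 180° − θ = 76.9176°

center=(-6.4018,18.1088) T_A=(-1.3261,20.0143) T_B=(-3.3969,13.5962) sweep=76.9176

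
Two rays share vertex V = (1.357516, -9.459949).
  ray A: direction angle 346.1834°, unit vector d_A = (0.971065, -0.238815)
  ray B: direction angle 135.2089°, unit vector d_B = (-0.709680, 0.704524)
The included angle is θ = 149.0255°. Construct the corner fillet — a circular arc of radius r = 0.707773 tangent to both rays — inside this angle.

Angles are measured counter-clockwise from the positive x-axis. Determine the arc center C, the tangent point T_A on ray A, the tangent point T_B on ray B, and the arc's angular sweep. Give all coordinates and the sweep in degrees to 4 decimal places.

center=(1.7170,-8.8195) T_A=(1.5480,-9.5068) T_B=(1.2183,-9.3218) sweep=30.9745

bisector direction at 60.6961° = (0.489441,0.872036)
center distance |VC| = r/sin(θ/2) = 0.707773/sin(74.5127°) = 0.734441
C = V + |VC|·bis = (1.7170,-8.8195)
T_A = V + ((C−V)·d_A)·d_A = V + 0.1961·d_A = (1.5480,-9.5068)
T_B = V + ((C−V)·d_B)·d_B = V + 0.1961·d_B = (1.2183,-9.3218)
sweep = 180° − θ = 30.9745°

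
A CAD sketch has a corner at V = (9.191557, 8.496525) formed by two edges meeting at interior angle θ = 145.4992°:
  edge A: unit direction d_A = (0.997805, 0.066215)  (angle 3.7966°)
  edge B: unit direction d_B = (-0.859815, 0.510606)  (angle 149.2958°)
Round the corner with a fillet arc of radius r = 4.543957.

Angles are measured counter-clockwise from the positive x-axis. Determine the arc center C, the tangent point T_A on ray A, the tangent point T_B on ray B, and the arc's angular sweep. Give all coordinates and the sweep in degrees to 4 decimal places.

center=(10.2986,13.1239) T_A=(10.5994,8.5900) T_B=(7.9784,9.2170) sweep=34.5008

bisector direction at 76.5462° = (0.232661,0.972558)
center distance |VC| = r/sin(θ/2) = 4.543957/sin(72.7496°) = 4.757981
C = V + |VC|·bis = (10.2986,13.1239)
T_A = V + ((C−V)·d_A)·d_A = V + 1.4110·d_A = (10.5994,8.5900)
T_B = V + ((C−V)·d_B)·d_B = V + 1.4110·d_B = (7.9784,9.2170)
sweep = 180° − θ = 34.5008°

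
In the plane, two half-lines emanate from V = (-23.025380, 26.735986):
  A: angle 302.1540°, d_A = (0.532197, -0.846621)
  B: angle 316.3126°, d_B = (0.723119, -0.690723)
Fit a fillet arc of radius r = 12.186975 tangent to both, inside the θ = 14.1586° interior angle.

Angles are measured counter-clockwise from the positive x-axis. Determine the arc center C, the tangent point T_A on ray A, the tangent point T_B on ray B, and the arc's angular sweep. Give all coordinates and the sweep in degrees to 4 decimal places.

center=(39.5179,-49.8587) T_A=(29.2001,-56.3445) T_B=(47.9357,-41.0460) sweep=165.8414

bisector direction at 309.2333° = (0.632480,-0.774577)
center distance |VC| = r/sin(θ/2) = 12.186975/sin(7.0793°) = 98.885773
C = V + |VC|·bis = (39.5179,-49.8587)
T_A = V + ((C−V)·d_A)·d_A = V + 98.1319·d_A = (29.2001,-56.3445)
T_B = V + ((C−V)·d_B)·d_B = V + 98.1319·d_B = (47.9357,-41.0460)
sweep = 180° − θ = 165.8414°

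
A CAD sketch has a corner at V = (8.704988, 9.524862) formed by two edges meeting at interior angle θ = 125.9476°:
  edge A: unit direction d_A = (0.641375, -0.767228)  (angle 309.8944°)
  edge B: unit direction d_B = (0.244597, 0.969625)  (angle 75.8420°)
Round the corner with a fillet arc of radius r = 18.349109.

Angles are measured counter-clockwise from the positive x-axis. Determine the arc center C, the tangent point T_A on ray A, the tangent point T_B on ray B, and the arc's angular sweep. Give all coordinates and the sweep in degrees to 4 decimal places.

center=(28.7861,14.1123) T_A=(14.7082,2.3437) T_B=(10.9944,18.6005) sweep=54.0524

bisector direction at 12.8682° = (0.974885,0.222709)
center distance |VC| = r/sin(θ/2) = 18.349109/sin(62.9738°) = 20.598488
C = V + |VC|·bis = (28.7861,14.1123)
T_A = V + ((C−V)·d_A)·d_A = V + 9.3599·d_A = (14.7082,2.3437)
T_B = V + ((C−V)·d_B)·d_B = V + 9.3599·d_B = (10.9944,18.6005)
sweep = 180° − θ = 54.0524°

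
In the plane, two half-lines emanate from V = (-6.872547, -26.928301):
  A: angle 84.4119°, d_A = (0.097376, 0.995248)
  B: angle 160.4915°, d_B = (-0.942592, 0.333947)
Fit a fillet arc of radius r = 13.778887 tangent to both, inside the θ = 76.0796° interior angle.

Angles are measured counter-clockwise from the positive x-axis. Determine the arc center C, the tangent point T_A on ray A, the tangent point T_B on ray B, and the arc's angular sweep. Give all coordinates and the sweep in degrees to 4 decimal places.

bisector direction at 122.4517° = (-0.536588,0.843844)
center distance |VC| = r/sin(θ/2) = 13.778887/sin(38.0398°) = 22.360747
C = V + |VC|·bis = (-18.8711,-8.0593)
T_A = V + ((C−V)·d_A)·d_A = V + 17.6109·d_A = (-5.1577,-9.4011)
T_B = V + ((C−V)·d_B)·d_B = V + 17.6109·d_B = (-23.4725,-21.0472)
sweep = 180° − θ = 103.9204°

center=(-18.8711,-8.0593) T_A=(-5.1577,-9.4011) T_B=(-23.4725,-21.0472) sweep=103.9204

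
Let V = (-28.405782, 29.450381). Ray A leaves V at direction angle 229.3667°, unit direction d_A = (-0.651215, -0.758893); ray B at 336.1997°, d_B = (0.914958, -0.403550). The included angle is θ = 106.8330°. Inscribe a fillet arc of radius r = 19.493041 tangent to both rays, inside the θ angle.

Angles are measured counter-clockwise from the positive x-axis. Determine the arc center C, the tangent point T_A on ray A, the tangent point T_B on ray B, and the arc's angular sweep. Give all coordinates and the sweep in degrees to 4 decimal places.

center=(-23.0345,5.7765) T_A=(-37.8276,18.4706) T_B=(-15.1681,23.6118) sweep=73.1670

bisector direction at 282.7832° = (0.221263,-0.975214)
center distance |VC| = r/sin(θ/2) = 19.493041/sin(53.4165°) = 24.275597
C = V + |VC|·bis = (-23.0345,5.7765)
T_A = V + ((C−V)·d_A)·d_A = V + 14.4681·d_A = (-37.8276,18.4706)
T_B = V + ((C−V)·d_B)·d_B = V + 14.4681·d_B = (-15.1681,23.6118)
sweep = 180° − θ = 73.1670°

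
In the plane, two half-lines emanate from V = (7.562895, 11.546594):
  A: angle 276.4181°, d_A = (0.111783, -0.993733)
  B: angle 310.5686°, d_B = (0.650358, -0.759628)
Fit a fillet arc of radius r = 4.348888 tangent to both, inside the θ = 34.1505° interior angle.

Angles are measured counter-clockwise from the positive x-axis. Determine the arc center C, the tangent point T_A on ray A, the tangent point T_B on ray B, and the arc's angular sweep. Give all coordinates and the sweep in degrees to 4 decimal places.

bisector direction at 293.4933° = (0.398643,-0.917106)
center distance |VC| = r/sin(θ/2) = 4.348888/sin(17.0753°) = 14.810905
C = V + |VC|·bis = (13.4672,-2.0366)
T_A = V + ((C−V)·d_A)·d_A = V + 14.1580·d_A = (9.1455,-2.5227)
T_B = V + ((C−V)·d_B)·d_B = V + 14.1580·d_B = (16.7707,0.7918)
sweep = 180° − θ = 145.8495°

center=(13.4672,-2.0366) T_A=(9.1455,-2.5227) T_B=(16.7707,0.7918) sweep=145.8495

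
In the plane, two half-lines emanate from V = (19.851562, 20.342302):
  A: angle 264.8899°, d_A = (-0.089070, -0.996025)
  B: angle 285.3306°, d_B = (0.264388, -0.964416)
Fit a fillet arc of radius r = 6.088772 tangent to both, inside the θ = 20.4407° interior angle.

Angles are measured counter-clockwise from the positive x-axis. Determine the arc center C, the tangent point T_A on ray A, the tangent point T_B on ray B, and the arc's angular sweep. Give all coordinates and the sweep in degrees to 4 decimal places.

bisector direction at 275.1103° = (0.089072,-0.996025)
center distance |VC| = r/sin(θ/2) = 6.088772/sin(10.2203°) = 34.315644
C = V + |VC|·bis = (22.9081,-13.8369)
T_A = V + ((C−V)·d_A)·d_A = V + 33.7711·d_A = (16.8436,-13.2946)
T_B = V + ((C−V)·d_B)·d_B = V + 33.7711·d_B = (28.7803,-12.2271)
sweep = 180° − θ = 159.5593°

center=(22.9081,-13.8369) T_A=(16.8436,-13.2946) T_B=(28.7803,-12.2271) sweep=159.5593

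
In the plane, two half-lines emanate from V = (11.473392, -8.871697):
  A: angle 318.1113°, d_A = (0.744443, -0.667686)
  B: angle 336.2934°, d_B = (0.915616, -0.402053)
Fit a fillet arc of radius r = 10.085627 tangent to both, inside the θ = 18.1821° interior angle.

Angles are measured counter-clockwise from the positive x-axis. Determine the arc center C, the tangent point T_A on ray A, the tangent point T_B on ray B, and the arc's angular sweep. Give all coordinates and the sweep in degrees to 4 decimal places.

bisector direction at 327.2023° = (0.840589,-0.541674)
center distance |VC| = r/sin(θ/2) = 10.085627/sin(9.0910°) = 63.831537
C = V + |VC|·bis = (65.1295,-43.4476)
T_A = V + ((C−V)·d_A)·d_A = V + 63.0297·d_A = (58.3954,-50.9557)
T_B = V + ((C−V)·d_B)·d_B = V + 63.0297·d_B = (69.1844,-34.2130)
sweep = 180° − θ = 161.8179°

center=(65.1295,-43.4476) T_A=(58.3954,-50.9557) T_B=(69.1844,-34.2130) sweep=161.8179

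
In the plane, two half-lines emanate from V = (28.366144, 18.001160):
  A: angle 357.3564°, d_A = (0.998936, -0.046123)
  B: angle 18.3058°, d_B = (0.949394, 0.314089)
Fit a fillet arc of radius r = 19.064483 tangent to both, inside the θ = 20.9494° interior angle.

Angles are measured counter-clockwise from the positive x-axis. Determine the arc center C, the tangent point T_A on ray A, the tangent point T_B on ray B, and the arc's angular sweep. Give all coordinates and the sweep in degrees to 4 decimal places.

bisector direction at 7.8311° = (0.990674,0.136253)
center distance |VC| = r/sin(θ/2) = 19.064483/sin(10.4747°) = 104.864374
C = V + |VC|·bis = (132.2526,32.2893)
T_A = V + ((C−V)·d_A)·d_A = V + 103.1168·d_A = (131.3732,13.2451)
T_B = V + ((C−V)·d_B)·d_B = V + 103.1168·d_B = (126.2646,50.3890)
sweep = 180° − θ = 159.0506°

center=(132.2526,32.2893) T_A=(131.3732,13.2451) T_B=(126.2646,50.3890) sweep=159.0506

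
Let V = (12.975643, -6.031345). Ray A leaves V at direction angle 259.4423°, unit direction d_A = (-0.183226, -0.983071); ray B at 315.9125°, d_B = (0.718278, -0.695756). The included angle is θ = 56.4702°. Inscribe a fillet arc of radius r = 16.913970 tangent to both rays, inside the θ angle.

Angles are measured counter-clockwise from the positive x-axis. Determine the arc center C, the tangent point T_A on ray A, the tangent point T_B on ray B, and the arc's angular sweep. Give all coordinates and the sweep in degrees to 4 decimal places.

bisector direction at 287.6774° = (0.303657,-0.952781)
center distance |VC| = r/sin(θ/2) = 16.913970/sin(28.2351°) = 35.752076
C = V + |VC|·bis = (23.8320,-40.0953)
T_A = V + ((C−V)·d_A)·d_A = V + 31.4981·d_A = (7.2044,-36.9962)
T_B = V + ((C−V)·d_B)·d_B = V + 31.4981·d_B = (35.6000,-27.9463)
sweep = 180° − θ = 123.5298°

center=(23.8320,-40.0953) T_A=(7.2044,-36.9962) T_B=(35.6000,-27.9463) sweep=123.5298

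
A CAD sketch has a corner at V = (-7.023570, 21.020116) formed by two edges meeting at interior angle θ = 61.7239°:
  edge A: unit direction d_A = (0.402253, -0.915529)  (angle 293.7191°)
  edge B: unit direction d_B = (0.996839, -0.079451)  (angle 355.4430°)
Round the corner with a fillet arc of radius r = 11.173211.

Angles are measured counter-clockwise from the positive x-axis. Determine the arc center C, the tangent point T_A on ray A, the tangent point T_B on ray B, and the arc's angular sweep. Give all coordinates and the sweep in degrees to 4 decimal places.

center=(10.7268,8.3967) T_A=(0.4975,3.9023) T_B=(11.6146,19.5346) sweep=118.2761

bisector direction at 324.5811° = (0.814936,-0.579551)
center distance |VC| = r/sin(θ/2) = 11.173211/sin(30.8620°) = 21.781357
C = V + |VC|·bis = (10.7268,8.3967)
T_A = V + ((C−V)·d_A)·d_A = V + 18.6972·d_A = (0.4975,3.9023)
T_B = V + ((C−V)·d_B)·d_B = V + 18.6972·d_B = (11.6146,19.5346)
sweep = 180° − θ = 118.2761°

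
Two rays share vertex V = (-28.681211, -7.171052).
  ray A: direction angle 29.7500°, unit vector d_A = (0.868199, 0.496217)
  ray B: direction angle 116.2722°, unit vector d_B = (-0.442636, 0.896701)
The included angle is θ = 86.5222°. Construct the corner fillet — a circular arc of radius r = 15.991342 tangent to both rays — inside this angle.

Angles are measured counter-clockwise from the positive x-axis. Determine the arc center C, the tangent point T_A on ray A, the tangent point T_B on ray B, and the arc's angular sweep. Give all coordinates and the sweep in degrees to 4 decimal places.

center=(-21.8633,15.1447) T_A=(-13.9282,1.2610) T_B=(-36.2028,8.0663) sweep=93.4778

bisector direction at 73.0111° = (0.292186,0.956361)
center distance |VC| = r/sin(θ/2) = 15.991342/sin(43.2611°) = 23.333985
C = V + |VC|·bis = (-21.8633,15.1447)
T_A = V + ((C−V)·d_A)·d_A = V + 16.9927·d_A = (-13.9282,1.2610)
T_B = V + ((C−V)·d_B)·d_B = V + 16.9927·d_B = (-36.2028,8.0663)
sweep = 180° − θ = 93.4778°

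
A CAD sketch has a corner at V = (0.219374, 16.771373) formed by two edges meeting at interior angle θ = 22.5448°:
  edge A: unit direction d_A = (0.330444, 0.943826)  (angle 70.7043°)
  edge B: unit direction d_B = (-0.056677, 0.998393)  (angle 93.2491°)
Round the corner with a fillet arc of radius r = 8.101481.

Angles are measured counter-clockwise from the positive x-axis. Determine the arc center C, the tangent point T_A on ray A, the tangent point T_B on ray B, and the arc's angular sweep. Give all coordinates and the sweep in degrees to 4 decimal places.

bisector direction at 81.9767° = (0.139576,0.990211)
center distance |VC| = r/sin(θ/2) = 8.101481/sin(11.2724°) = 41.445366
C = V + |VC|·bis = (6.0041,57.8110)
T_A = V + ((C−V)·d_A)·d_A = V + 40.6458·d_A = (13.6505,55.1340)
T_B = V + ((C−V)·d_B)·d_B = V + 40.6458·d_B = (-2.0843,57.3519)
sweep = 180° − θ = 157.4552°

center=(6.0041,57.8110) T_A=(13.6505,55.1340) T_B=(-2.0843,57.3519) sweep=157.4552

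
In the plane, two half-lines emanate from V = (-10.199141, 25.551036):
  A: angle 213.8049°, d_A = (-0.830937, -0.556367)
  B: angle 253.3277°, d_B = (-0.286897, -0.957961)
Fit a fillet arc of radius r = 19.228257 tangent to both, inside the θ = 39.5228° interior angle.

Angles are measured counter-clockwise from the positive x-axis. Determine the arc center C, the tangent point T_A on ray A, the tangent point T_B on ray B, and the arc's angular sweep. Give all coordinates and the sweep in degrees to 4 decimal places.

center=(-43.9743,-20.2041) T_A=(-54.6723,-4.2266) T_B=(-25.5544,-25.7206) sweep=140.4772

bisector direction at 233.5663° = (-0.593892,-0.804545)
center distance |VC| = r/sin(θ/2) = 19.228257/sin(19.7614°) = 56.870840
C = V + |VC|·bis = (-43.9743,-20.2041)
T_A = V + ((C−V)·d_A)·d_A = V + 53.5216·d_A = (-54.6723,-4.2266)
T_B = V + ((C−V)·d_B)·d_B = V + 53.5216·d_B = (-25.5544,-25.7206)
sweep = 180° − θ = 140.4772°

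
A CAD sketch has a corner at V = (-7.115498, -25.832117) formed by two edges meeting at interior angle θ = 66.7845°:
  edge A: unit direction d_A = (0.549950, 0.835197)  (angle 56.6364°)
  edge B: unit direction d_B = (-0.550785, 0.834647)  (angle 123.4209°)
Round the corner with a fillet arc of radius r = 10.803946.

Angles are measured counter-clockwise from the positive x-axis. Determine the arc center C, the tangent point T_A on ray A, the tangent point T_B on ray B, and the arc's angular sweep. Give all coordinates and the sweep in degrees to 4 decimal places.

center=(-7.1253,-6.2017) T_A=(1.8981,-12.1433) T_B=(-16.1428,-12.1524) sweep=113.2155

bisector direction at 90.0286° = (-0.000500,1.000000)
center distance |VC| = r/sin(θ/2) = 10.803946/sin(33.3922°) = 19.630410
C = V + |VC|·bis = (-7.1253,-6.2017)
T_A = V + ((C−V)·d_A)·d_A = V + 16.3899·d_A = (1.8981,-12.1433)
T_B = V + ((C−V)·d_B)·d_B = V + 16.3899·d_B = (-16.1428,-12.1524)
sweep = 180° − θ = 113.2155°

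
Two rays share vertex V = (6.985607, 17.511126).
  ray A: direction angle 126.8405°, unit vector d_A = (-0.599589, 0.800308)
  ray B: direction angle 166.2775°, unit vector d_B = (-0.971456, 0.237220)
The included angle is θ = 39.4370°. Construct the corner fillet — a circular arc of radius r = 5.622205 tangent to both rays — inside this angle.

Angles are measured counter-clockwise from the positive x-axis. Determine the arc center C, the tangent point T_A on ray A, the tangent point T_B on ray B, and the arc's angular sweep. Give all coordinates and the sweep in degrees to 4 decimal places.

center=(-6.9192,26.6939) T_A=(-2.4197,30.0650) T_B=(-8.2529,21.2322) sweep=140.5630

bisector direction at 146.5590° = (-0.834454,0.551078)
center distance |VC| = r/sin(θ/2) = 5.622205/sin(19.7185°) = 16.663361
C = V + |VC|·bis = (-6.9192,26.6939)
T_A = V + ((C−V)·d_A)·d_A = V + 15.6862·d_A = (-2.4197,30.0650)
T_B = V + ((C−V)·d_B)·d_B = V + 15.6862·d_B = (-8.2529,21.2322)
sweep = 180° − θ = 140.5630°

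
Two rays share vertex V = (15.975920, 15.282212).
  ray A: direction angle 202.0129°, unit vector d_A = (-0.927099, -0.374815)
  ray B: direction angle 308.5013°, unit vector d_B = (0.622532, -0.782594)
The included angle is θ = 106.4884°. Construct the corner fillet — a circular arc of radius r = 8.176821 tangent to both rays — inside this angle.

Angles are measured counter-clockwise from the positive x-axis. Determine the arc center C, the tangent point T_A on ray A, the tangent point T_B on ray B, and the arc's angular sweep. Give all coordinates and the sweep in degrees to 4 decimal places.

center=(13.3787,5.4124) T_A=(10.3139,12.9931) T_B=(19.7779,10.5027) sweep=73.5116

bisector direction at 255.2571° = (-0.254482,-0.967077)
center distance |VC| = r/sin(θ/2) = 8.176821/sin(53.2442°) = 10.205804
C = V + |VC|·bis = (13.3787,5.4124)
T_A = V + ((C−V)·d_A)·d_A = V + 6.1072·d_A = (10.3139,12.9931)
T_B = V + ((C−V)·d_B)·d_B = V + 6.1072·d_B = (19.7779,10.5027)
sweep = 180° − θ = 73.5116°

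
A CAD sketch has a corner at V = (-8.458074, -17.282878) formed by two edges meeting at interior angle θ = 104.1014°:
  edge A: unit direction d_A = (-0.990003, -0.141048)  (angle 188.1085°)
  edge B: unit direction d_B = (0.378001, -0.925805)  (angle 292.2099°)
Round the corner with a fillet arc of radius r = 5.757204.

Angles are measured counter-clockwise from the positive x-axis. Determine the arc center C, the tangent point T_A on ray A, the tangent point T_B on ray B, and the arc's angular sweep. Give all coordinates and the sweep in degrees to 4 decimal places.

center=(-12.0910,-23.6158) T_A=(-12.9030,-17.9162) T_B=(-6.7609,-21.4396) sweep=75.8986

bisector direction at 240.1592° = (-0.497592,-0.867411)
center distance |VC| = r/sin(θ/2) = 5.757204/sin(52.0507°) = 7.300952
C = V + |VC|·bis = (-12.0910,-23.6158)
T_A = V + ((C−V)·d_A)·d_A = V + 4.4898·d_A = (-12.9030,-17.9162)
T_B = V + ((C−V)·d_B)·d_B = V + 4.4898·d_B = (-6.7609,-21.4396)
sweep = 180° − θ = 75.8986°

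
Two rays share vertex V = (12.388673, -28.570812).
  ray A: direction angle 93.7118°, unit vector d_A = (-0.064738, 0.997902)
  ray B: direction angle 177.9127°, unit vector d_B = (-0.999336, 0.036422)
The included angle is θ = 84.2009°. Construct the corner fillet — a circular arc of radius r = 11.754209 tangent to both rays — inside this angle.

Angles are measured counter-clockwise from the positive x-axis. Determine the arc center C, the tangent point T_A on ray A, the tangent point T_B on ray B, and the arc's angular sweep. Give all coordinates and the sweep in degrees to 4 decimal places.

center=(-0.1830,-16.3506) T_A=(11.5465,-15.5897) T_B=(-0.6111,-28.0970) sweep=95.7991

bisector direction at 135.8122° = (-0.717060,0.697012)
center distance |VC| = r/sin(θ/2) = 11.754209/sin(42.1005°) = 17.532279
C = V + |VC|·bis = (-0.1830,-16.3506)
T_A = V + ((C−V)·d_A)·d_A = V + 13.0084·d_A = (11.5465,-15.5897)
T_B = V + ((C−V)·d_B)·d_B = V + 13.0084·d_B = (-0.6111,-28.0970)
sweep = 180° − θ = 95.7991°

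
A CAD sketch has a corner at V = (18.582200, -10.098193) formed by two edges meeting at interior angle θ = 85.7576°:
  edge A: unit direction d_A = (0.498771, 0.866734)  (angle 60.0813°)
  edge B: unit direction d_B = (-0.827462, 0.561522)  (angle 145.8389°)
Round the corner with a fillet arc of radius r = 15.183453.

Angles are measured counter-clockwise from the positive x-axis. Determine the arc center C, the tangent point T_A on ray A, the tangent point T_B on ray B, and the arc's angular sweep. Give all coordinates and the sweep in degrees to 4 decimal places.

bisector direction at 102.9601° = (-0.224272,0.974526)
center distance |VC| = r/sin(θ/2) = 15.183453/sin(42.8788°) = 22.313848
C = V + |VC|·bis = (13.5778,11.6472)
T_A = V + ((C−V)·d_A)·d_A = V + 16.3515·d_A = (26.7378,4.0742)
T_B = V + ((C−V)·d_B)·d_B = V + 16.3515·d_B = (5.0520,-0.9165)
sweep = 180° − θ = 94.2424°

center=(13.5778,11.6472) T_A=(26.7378,4.0742) T_B=(5.0520,-0.9165) sweep=94.2424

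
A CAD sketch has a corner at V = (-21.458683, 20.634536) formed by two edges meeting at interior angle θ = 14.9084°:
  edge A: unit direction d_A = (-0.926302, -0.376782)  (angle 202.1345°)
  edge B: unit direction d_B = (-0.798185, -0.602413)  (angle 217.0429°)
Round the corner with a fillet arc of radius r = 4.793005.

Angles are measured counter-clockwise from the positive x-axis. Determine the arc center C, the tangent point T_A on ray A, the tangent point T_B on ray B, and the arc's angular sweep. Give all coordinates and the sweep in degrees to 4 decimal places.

bisector direction at 209.5887° = (-0.869592,-0.493770)
center distance |VC| = r/sin(θ/2) = 4.793005/sin(7.4542°) = 36.944970
C = V + |VC|·bis = (-53.5857,2.3922)
T_A = V + ((C−V)·d_A)·d_A = V + 36.6327·d_A = (-55.3917,6.8320)
T_B = V + ((C−V)·d_B)·d_B = V + 36.6327·d_B = (-50.6984,-1.4335)
sweep = 180° − θ = 165.0916°

center=(-53.5857,2.3922) T_A=(-55.3917,6.8320) T_B=(-50.6984,-1.4335) sweep=165.0916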